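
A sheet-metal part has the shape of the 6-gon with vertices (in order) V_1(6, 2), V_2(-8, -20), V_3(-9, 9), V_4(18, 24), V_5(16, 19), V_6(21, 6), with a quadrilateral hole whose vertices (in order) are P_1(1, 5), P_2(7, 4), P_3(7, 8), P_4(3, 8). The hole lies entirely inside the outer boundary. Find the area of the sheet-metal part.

518.5

Outer boundary:
Apply the shoelace (surveyor's) formula: 2A = Σ (x_i·y_{i+1} − x_{i+1}·y_i), indices taken mod 6.
Cross-terms: -104, -252, -378, -42, -303, 6  ⇒  Σ = -1073
Area = |Σ|/2 = 536.5.
Hole:
Apply the surveyor's formula: 2A = Σ (x_i·y_{i+1} − x_{i+1}·y_i), indices taken mod 4.
Σ = (-31) + (28) + (32) + (7) = 36
Area = |Σ|/2 = 18.
Net area = 536.5 − 18 = 518.5.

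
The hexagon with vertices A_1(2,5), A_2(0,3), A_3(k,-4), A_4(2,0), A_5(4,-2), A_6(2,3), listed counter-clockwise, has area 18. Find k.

-2

Write out the shoelace sum; only the two edges meeting at A_3 involve k:
2·Area = [(0·(-4) − k·3) + (k·0 − 2·(-4))] + 22
       = -3·k + 30 = 36
⇒ k = -2.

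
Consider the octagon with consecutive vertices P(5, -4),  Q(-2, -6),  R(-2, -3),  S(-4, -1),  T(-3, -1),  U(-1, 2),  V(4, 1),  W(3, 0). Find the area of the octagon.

42

Apply the surveyor's formula: 2A = Σ (x_i·y_{i+1} − x_{i+1}·y_i), indices taken mod 8.
P→Q: (5)(-6) − (-2)(-4) = -38
Q→R: (-2)(-3) − (-2)(-6) = -6
R→S: (-2)(-1) − (-4)(-3) = -10
S→T: (-4)(-1) − (-3)(-1) = 1
T→U: (-3)(2) − (-1)(-1) = -7
U→V: (-1)(1) − (4)(2) = -9
V→W: (4)(0) − (3)(1) = -3
W→P: (3)(-4) − (5)(0) = -12
Σ = -84
Area = |Σ|/2 = 42.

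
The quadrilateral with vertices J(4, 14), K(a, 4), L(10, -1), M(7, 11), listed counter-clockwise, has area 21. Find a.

7

Write out the shoelace sum; only the two edges meeting at K involve a:
2·Area = [(4·4 − a·14) + (a·(-1) − 10·4)] + 171
       = -15·a + 147 = 42
⇒ a = 7.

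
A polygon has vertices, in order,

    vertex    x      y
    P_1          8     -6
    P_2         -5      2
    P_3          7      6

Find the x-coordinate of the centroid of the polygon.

Apply the shoelace (surveyor's) formula. First the cross-terms c_i = x_i·y_{i+1} − x_{i+1}·y_i:
  -14, -44, -90  ⇒  2A = -148, A = -74.
Then Σ (x_i + x_{i+1})·c_i = -1480, so x̄ = -1480 / (6·(-74)) = 10/3.

10/3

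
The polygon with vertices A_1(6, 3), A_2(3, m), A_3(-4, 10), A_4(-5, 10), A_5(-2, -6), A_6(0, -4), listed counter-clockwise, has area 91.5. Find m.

7

Write out the shoelace sum; only the two edges meeting at A_2 involve m:
2·Area = [(6·m − 3·3) + (3·10 − (-4)·m)] + 92
       = 10·m + 113 = 183
⇒ m = 7.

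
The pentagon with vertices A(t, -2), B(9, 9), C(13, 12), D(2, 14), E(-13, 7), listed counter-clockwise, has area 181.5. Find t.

Write out the shoelace sum; only the two edges meeting at A involve t:
2·Area = [((-13)·(-2) − t·7) + (t·9 − 9·(-2))] + 345
       = 2·t + 389 = 363
⇒ t = -13.

-13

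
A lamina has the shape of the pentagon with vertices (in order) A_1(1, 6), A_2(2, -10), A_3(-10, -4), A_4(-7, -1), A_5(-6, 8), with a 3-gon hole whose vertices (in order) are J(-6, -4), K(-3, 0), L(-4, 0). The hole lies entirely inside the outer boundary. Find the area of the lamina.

Outer boundary:
Cross-terms: -22, -108, -18, -62, -44  ⇒  Σ = -254
Area = |Σ|/2 = 127.
Hole:
Σ = (-12) + (0) + (16) = 4
Area = |Σ|/2 = 2.
Net area = 127 − 2 = 125.

125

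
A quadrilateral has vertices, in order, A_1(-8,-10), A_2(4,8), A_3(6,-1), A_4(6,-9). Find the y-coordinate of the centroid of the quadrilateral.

-167/48

Apply the shoelace (surveyor's) formula. First the cross-terms c_i = x_i·y_{i+1} − x_{i+1}·y_i:
  -24, -52, -48, -132  ⇒  2A = -256, A = -128.
Then Σ (y_i + y_{i+1})·c_i = 2672, so ȳ = 2672 / (6·(-128)) = -167/48.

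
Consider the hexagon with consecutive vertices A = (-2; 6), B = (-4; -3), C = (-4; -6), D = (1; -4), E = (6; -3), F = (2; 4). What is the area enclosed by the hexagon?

67.5

Σ = (30) + (12) + (22) + (21) + (30) + (20) = 135
Area = |Σ|/2 = 67.5.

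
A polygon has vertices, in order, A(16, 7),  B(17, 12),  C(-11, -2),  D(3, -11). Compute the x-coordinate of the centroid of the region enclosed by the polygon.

212/55

Apply the surveyor's formula. First the cross-terms c_i = x_i·y_{i+1} − x_{i+1}·y_i:
  73, 98, 127, 197  ⇒  2A = 495, A = 247.5.
Then Σ (x_i + x_{i+1})·c_i = 5724, so x̄ = 5724 / (6·247.5) = 212/55.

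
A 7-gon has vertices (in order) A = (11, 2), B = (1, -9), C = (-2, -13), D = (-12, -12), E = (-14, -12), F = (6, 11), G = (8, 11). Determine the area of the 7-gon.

248.5

Apply Gauss's area formula: 2A = Σ (x_i·y_{i+1} − x_{i+1}·y_i), indices taken mod 7.
Σ = (-101) + (-31) + (-132) + (-24) + (-82) + (-22) + (-105) = -497
Area = |Σ|/2 = 248.5.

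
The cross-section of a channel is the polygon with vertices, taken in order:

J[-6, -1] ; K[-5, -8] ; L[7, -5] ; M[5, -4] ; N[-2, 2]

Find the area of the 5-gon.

68.5

Apply the shoelace (surveyor's) formula: 2A = Σ (x_i·y_{i+1} − x_{i+1}·y_i), indices taken mod 5.
Cross-terms: 43, 81, -3, 2, 14  ⇒  Σ = 137
Area = |Σ|/2 = 68.5.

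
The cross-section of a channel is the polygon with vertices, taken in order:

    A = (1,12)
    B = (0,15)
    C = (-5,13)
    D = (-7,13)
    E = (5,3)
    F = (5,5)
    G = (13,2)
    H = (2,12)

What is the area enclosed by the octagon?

74.5

Apply Gauss's area formula: 2A = Σ (x_i·y_{i+1} − x_{i+1}·y_i), indices taken mod 8.
Σ = (15) + (75) + (26) + (-86) + (10) + (-55) + (152) + (12) = 149
Area = |Σ|/2 = 74.5.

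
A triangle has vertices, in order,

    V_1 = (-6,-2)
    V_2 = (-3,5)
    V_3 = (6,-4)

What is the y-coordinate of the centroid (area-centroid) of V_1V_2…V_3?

-1/3

Apply Gauss's area formula. First the cross-terms c_i = x_i·y_{i+1} − x_{i+1}·y_i:
  -36, -18, -36  ⇒  2A = -90, A = -45.
Then Σ (y_i + y_{i+1})·c_i = 90, so ȳ = 90 / (6·(-45)) = -1/3.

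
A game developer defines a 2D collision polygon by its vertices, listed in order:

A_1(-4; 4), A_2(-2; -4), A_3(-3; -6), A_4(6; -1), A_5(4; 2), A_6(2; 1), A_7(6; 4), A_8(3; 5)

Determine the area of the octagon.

Σ = (24) + (0) + (39) + (16) + (0) + (2) + (18) + (32) = 131
Area = |Σ|/2 = 65.5.

65.5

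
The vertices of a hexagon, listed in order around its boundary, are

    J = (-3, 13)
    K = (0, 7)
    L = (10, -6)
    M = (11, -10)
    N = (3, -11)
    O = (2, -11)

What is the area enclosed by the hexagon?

117

J→K: (-3)(7) − (0)(13) = -21
K→L: (0)(-6) − (10)(7) = -70
L→M: (10)(-10) − (11)(-6) = -34
M→N: (11)(-11) − (3)(-10) = -91
N→O: (3)(-11) − (2)(-11) = -11
O→J: (2)(13) − (-3)(-11) = -7
Σ = -234
Area = |Σ|/2 = 117.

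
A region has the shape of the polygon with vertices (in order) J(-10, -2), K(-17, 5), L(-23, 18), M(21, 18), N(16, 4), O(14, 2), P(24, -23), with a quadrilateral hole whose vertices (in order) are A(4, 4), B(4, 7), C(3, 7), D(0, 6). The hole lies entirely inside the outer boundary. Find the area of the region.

Outer boundary:
Apply the surveyor's formula: 2A = Σ (x_i·y_{i+1} − x_{i+1}·y_i), indices taken mod 7.
Σ = (-84) + (-191) + (-792) + (-204) + (-24) + (-370) + (-278) = -1943
Area = |Σ|/2 = 971.5.
Hole:
Apply the surveyor's formula: 2A = Σ (x_i·y_{i+1} − x_{i+1}·y_i), indices taken mod 4.
A→B: (4)(7) − (4)(4) = 12
B→C: (4)(7) − (3)(7) = 7
C→D: (3)(6) − (0)(7) = 18
D→A: (0)(4) − (4)(6) = -24
Σ = 13
Area = |Σ|/2 = 6.5.
Net area = 971.5 − 6.5 = 965.

965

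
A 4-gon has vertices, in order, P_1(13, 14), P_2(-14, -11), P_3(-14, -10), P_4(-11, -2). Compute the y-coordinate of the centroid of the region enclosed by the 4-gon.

Apply the shoelace (surveyor's) formula. First the cross-terms c_i = x_i·y_{i+1} − x_{i+1}·y_i:
  53, -14, -82, -128  ⇒  2A = -171, A = -85.5.
Then Σ (y_i + y_{i+1})·c_i = -99, so ȳ = -99 / (6·(-85.5)) = 11/57.

11/57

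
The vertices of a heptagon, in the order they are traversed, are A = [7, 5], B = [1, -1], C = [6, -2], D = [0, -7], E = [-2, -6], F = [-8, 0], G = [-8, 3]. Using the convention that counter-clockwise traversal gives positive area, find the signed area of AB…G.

Σ = (-12) + (4) + (-42) + (-14) + (-48) + (-24) + (-61) = -197
Signed area = Σ/2 = -98.5 (negative ⇒ clockwise traversal).

-98.5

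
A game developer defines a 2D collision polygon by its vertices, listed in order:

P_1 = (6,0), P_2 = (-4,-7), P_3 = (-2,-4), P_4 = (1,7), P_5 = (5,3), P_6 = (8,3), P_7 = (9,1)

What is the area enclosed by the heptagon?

58

Σ = (-42) + (2) + (-10) + (-32) + (-9) + (-19) + (-6) = -116
Area = |Σ|/2 = 58.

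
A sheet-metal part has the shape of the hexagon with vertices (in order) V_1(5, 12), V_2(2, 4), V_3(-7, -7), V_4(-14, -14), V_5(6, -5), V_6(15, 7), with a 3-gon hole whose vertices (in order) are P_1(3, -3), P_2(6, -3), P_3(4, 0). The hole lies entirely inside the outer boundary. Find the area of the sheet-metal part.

Outer boundary:
Apply Gauss's area formula: 2A = Σ (x_i·y_{i+1} − x_{i+1}·y_i), indices taken mod 6.
Σ = (-4) + (14) + (0) + (154) + (117) + (145) = 426
Area = |Σ|/2 = 213.
Hole:
Apply the shoelace formula: 2A = Σ (x_i·y_{i+1} − x_{i+1}·y_i), indices taken mod 3.
Cross-terms: 9, 12, -12  ⇒  Σ = 9
Area = |Σ|/2 = 4.5.
Net area = 213 − 4.5 = 208.5.

208.5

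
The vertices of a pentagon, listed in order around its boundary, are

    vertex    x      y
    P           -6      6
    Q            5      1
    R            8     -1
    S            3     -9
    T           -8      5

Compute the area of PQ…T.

Σ = (-36) + (-13) + (-69) + (-57) + (-18) = -193
Area = |Σ|/2 = 96.5.

96.5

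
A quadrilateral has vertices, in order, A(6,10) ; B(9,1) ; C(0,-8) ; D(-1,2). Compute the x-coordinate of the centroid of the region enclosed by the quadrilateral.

Apply Gauss's area formula. First the cross-terms c_i = x_i·y_{i+1} − x_{i+1}·y_i:
  -84, -72, -8, -22  ⇒  2A = -186, A = -93.
Then Σ (x_i + x_{i+1})·c_i = -2010, so x̄ = -2010 / (6·(-93)) = 335/93.

335/93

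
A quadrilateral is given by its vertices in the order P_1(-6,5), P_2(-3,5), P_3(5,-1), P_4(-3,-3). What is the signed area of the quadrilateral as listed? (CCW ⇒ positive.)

-44

Apply the shoelace (surveyor's) formula: 2A = Σ (x_i·y_{i+1} − x_{i+1}·y_i), indices taken mod 4.
Σ = (-15) + (-22) + (-18) + (-33) = -88
Signed area = Σ/2 = -44 (negative ⇒ clockwise traversal).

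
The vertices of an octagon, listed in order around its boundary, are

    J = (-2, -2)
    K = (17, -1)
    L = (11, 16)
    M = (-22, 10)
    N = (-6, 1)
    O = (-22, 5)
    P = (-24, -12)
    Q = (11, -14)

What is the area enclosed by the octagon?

806.5

Σ = (36) + (283) + (462) + (38) + (-8) + (384) + (468) + (-50) = 1613
Area = |Σ|/2 = 806.5.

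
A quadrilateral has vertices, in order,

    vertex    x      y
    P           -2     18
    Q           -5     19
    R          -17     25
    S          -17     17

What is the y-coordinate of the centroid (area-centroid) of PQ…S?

Apply the surveyor's formula. First the cross-terms c_i = x_i·y_{i+1} − x_{i+1}·y_i:
  52, 198, 136, -272  ⇒  2A = 114, A = 57.
Then Σ (y_i + y_{i+1})·c_i = 6828, so ȳ = 6828 / (6·57) = 1138/57.

1138/57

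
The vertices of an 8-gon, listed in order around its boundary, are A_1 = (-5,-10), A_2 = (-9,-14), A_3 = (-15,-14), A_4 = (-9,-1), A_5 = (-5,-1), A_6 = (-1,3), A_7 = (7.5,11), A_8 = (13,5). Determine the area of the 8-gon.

235.5

Apply the surveyor's formula: 2A = Σ (x_i·y_{i+1} − x_{i+1}·y_i), indices taken mod 8.
Σ = (-20) + (-84) + (-111) + (4) + (-16) + (-33.5) + (-105.5) + (-105) = -471
Area = |Σ|/2 = 235.5.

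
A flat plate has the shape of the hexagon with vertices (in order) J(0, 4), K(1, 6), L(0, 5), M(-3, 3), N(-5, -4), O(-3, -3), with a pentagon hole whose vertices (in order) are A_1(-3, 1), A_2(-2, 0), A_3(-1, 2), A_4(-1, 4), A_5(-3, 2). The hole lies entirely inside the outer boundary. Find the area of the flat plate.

12.5

Outer boundary:
Σ = (-4) + (5) + (15) + (27) + (3) + (-12) = 34
Area = |Σ|/2 = 17.
Hole:
A_1→A_2: (-3)(0) − (-2)(1) = 2
A_2→A_3: (-2)(2) − (-1)(0) = -4
A_3→A_4: (-1)(4) − (-1)(2) = -2
A_4→A_5: (-1)(2) − (-3)(4) = 10
A_5→A_1: (-3)(1) − (-3)(2) = 3
Σ = 9
Area = |Σ|/2 = 4.5.
Net area = 17 − 4.5 = 12.5.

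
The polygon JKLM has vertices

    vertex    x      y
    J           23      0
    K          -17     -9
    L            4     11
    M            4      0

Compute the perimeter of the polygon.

100

|JK| = √((-40)² + (-9)²) = √1681 = 41
|KL| = √((21)² + (20)²) = √841 = 29
|LM| = √((0)² + (-11)²) = √121 = 11
|MJ| = √((19)² + (0)²) = √361 = 19
Perimeter = 41 + 29 + 11 + 19 = 100.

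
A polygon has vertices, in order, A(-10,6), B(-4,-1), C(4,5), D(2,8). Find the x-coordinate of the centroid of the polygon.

Apply Gauss's area formula. First the cross-terms c_i = x_i·y_{i+1} − x_{i+1}·y_i:
  34, -16, 22, 92  ⇒  2A = 132, A = 66.
Then Σ (x_i + x_{i+1})·c_i = -1080, so x̄ = -1080 / (6·66) = -30/11.

-30/11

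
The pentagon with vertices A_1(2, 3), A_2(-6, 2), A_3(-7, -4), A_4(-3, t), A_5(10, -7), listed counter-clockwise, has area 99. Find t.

-5

The doubled signed area Σ (x_i y_{i+1} − x_{i+1} y_i) is linear in t.
With t=0 it equals 113; the coefficient of t is -17 (from the two edges through A_4).
So -17·t + 113 = 2·99 = 198 ⇒ t = -5.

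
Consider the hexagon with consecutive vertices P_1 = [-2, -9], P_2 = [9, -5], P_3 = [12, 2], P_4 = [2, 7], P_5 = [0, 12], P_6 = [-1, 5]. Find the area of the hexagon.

152

Apply the shoelace formula: 2A = Σ (x_i·y_{i+1} − x_{i+1}·y_i), indices taken mod 6.
Cross-terms: 91, 78, 80, 24, 12, 19  ⇒  Σ = 304
Area = |Σ|/2 = 152.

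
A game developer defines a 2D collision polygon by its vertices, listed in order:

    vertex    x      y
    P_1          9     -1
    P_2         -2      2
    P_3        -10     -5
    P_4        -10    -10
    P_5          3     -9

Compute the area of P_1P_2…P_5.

Apply the surveyor's formula: 2A = Σ (x_i·y_{i+1} − x_{i+1}·y_i), indices taken mod 5.
Σ = (16) + (30) + (50) + (120) + (78) = 294
Area = |Σ|/2 = 147.

147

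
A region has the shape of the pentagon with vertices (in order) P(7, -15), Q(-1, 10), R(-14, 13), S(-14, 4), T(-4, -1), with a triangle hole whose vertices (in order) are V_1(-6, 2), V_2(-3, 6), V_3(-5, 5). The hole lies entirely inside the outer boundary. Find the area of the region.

Outer boundary:
Cross-terms: 55, 127, 126, 30, 67  ⇒  Σ = 405
Area = |Σ|/2 = 202.5.
Hole:
Apply the shoelace formula: 2A = Σ (x_i·y_{i+1} − x_{i+1}·y_i), indices taken mod 3.
V_1→V_2: (-6)(6) − (-3)(2) = -30
V_2→V_3: (-3)(5) − (-5)(6) = 15
V_3→V_1: (-5)(2) − (-6)(5) = 20
Σ = 5
Area = |Σ|/2 = 2.5.
Net area = 202.5 − 2.5 = 200.

200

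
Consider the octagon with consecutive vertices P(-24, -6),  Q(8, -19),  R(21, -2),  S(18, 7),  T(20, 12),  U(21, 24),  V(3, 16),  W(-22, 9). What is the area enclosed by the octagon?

1182.5

Apply the shoelace formula: 2A = Σ (x_i·y_{i+1} − x_{i+1}·y_i), indices taken mod 8.
Cross-terms: 504, 383, 183, 76, 228, 264, 379, 348  ⇒  Σ = 2365
Area = |Σ|/2 = 1182.5.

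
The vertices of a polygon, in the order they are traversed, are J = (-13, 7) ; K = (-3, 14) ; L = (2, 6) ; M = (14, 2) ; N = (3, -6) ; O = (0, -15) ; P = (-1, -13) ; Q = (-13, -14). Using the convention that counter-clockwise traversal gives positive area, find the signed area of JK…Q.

Cross-terms: -161, -46, -80, -90, -45, -15, -155, -273  ⇒  Σ = -865
Signed area = Σ/2 = -432.5 (negative ⇒ clockwise traversal).

-432.5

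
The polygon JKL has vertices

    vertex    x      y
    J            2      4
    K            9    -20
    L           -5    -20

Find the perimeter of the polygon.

64

|JK| = √((7)² + (-24)²) = √625 = 25
|KL| = √((-14)² + (0)²) = √196 = 14
|LJ| = √((7)² + (24)²) = √625 = 25
Perimeter = 25 + 14 + 25 = 64.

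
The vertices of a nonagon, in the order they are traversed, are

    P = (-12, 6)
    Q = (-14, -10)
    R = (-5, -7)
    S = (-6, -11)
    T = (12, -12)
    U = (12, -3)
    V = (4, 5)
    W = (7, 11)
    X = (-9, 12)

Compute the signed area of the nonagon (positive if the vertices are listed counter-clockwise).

465.5

Apply the shoelace (surveyor's) formula: 2A = Σ (x_i·y_{i+1} − x_{i+1}·y_i), indices taken mod 9.
Σ = (204) + (48) + (13) + (204) + (108) + (72) + (9) + (183) + (90) = 931
Signed area = Σ/2 = 465.5 (positive ⇒ counter-clockwise traversal).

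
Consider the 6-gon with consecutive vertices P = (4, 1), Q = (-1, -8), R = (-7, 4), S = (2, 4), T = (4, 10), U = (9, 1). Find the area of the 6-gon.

102

Apply the shoelace (surveyor's) formula: 2A = Σ (x_i·y_{i+1} − x_{i+1}·y_i), indices taken mod 6.
Σ = (-31) + (-60) + (-36) + (4) + (-86) + (5) = -204
Area = |Σ|/2 = 102.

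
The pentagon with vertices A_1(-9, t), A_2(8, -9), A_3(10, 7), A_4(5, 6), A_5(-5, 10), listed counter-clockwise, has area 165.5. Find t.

7

The doubled signed area Σ (x_i y_{i+1} − x_{i+1} y_i) is linear in t.
With t=0 it equals 422; the coefficient of t is -13 (from the two edges through A_1).
So -13·t + 422 = 2·165.5 = 331 ⇒ t = 7.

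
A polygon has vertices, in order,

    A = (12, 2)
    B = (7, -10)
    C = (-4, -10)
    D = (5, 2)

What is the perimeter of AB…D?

|AB| = √((-5)² + (-12)²) = √169 = 13
|BC| = √((-11)² + (0)²) = √121 = 11
|CD| = √((9)² + (12)²) = √225 = 15
|DA| = √((7)² + (0)²) = √49 = 7
Perimeter = 13 + 11 + 15 + 7 = 46.

46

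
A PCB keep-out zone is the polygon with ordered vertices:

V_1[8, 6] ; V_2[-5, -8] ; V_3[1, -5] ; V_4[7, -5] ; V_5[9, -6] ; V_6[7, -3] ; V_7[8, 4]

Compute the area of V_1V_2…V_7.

57.5

Σ = (-34) + (33) + (30) + (3) + (15) + (52) + (16) = 115
Area = |Σ|/2 = 57.5.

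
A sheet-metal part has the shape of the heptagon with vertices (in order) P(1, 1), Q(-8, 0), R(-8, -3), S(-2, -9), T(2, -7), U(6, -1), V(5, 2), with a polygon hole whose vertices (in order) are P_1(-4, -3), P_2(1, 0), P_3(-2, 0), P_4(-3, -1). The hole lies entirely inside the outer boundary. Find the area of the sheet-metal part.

90

Outer boundary:
Σ = (8) + (24) + (66) + (32) + (40) + (17) + (3) = 190
Area = |Σ|/2 = 95.
Hole:
Σ = (3) + (0) + (2) + (5) = 10
Area = |Σ|/2 = 5.
Net area = 95 − 5 = 90.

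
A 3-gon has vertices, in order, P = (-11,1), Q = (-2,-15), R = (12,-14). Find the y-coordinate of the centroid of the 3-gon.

Apply the shoelace (surveyor's) formula. First the cross-terms c_i = x_i·y_{i+1} − x_{i+1}·y_i:
  167, 208, -142  ⇒  2A = 233, A = 116.5.
Then Σ (y_i + y_{i+1})·c_i = -6524, so ȳ = -6524 / (6·116.5) = -28/3.

-28/3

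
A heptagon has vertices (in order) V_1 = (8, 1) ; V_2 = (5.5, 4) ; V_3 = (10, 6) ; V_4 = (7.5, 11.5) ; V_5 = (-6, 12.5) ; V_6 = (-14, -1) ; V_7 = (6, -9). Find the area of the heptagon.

321.625

V_1→V_2: (8)(4) − (5.5)(1) = 26.5
V_2→V_3: (5.5)(6) − (10)(4) = -7
V_3→V_4: (10)(11.5) − (7.5)(6) = 70
V_4→V_5: (7.5)(12.5) − (-6)(11.5) = 162.75
V_5→V_6: (-6)(-1) − (-14)(12.5) = 181
V_6→V_7: (-14)(-9) − (6)(-1) = 132
V_7→V_1: (6)(1) − (8)(-9) = 78
Σ = 643.25
Area = |Σ|/2 = 321.625.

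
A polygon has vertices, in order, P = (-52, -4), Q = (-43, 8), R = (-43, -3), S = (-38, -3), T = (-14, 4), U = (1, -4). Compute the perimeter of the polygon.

|PQ| = √((9)² + (12)²) = √225 = 15
|QR| = √((0)² + (-11)²) = √121 = 11
|RS| = √((5)² + (0)²) = √25 = 5
|ST| = √((24)² + (7)²) = √625 = 25
|TU| = √((15)² + (-8)²) = √289 = 17
|UP| = √((-53)² + (0)²) = √2809 = 53
Perimeter = 15 + 11 + 5 + 25 + 17 + 53 = 126.

126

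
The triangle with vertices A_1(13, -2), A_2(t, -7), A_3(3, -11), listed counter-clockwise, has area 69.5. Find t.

-8

Write out the shoelace sum; only the two edges meeting at A_2 involve t:
2·Area = [(13·(-7) − t·(-2)) + (t·(-11) − 3·(-7))] + 137
       = -9·t + 67 = 139
⇒ t = -8.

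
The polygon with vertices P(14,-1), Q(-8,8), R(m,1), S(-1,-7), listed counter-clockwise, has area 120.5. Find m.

-3

Write out the shoelace sum; only the two edges meeting at R involve m:
2·Area = [((-8)·1 − m·8) + (m·(-7) − (-1)·1)] + 203
       = -15·m + 196 = 241
⇒ m = -3.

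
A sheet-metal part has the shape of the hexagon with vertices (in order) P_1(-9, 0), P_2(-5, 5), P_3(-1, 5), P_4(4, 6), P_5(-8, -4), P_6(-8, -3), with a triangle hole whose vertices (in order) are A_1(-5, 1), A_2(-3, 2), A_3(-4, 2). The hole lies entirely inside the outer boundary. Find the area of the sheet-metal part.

Outer boundary:
Cross-terms: -45, -20, -26, 32, -8, -27  ⇒  Σ = -94
Area = |Σ|/2 = 47.
Hole:
Σ = (-7) + (2) + (6) = 1
Area = |Σ|/2 = 0.5.
Net area = 47 − 0.5 = 46.5.

46.5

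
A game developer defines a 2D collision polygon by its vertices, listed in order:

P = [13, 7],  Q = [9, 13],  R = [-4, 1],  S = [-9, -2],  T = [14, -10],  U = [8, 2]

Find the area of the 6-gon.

220

Σ = (106) + (61) + (17) + (118) + (108) + (30) = 440
Area = |Σ|/2 = 220.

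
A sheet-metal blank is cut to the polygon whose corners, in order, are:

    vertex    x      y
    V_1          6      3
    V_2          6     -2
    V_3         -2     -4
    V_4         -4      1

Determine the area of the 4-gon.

Σ = (-30) + (-28) + (-18) + (-18) = -94
Area = |Σ|/2 = 47.

47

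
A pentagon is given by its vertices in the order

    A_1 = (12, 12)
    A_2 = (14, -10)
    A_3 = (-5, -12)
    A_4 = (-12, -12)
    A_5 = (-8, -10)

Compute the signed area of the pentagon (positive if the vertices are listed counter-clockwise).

Σ = (-288) + (-218) + (-84) + (24) + (24) = -542
Signed area = Σ/2 = -271 (negative ⇒ clockwise traversal).

-271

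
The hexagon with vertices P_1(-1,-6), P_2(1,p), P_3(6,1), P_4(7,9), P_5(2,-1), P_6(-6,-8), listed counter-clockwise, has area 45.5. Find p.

Write out the shoelace sum; only the two edges meeting at P_2 involve p:
2·Area = [((-1)·p − 1·(-6)) + (1·1 − 6·p)] + 28
       = -7·p + 35 = 91
⇒ p = -8.

-8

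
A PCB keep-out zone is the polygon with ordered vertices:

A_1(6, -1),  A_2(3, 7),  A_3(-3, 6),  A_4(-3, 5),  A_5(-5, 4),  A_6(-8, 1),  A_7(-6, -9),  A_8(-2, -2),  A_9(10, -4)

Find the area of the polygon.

Cross-terms: 45, 39, 3, 13, 27, 78, -6, 28, 14  ⇒  Σ = 241
Area = |Σ|/2 = 120.5.

120.5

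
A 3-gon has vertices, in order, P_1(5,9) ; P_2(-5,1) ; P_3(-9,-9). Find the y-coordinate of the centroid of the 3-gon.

1/3

Apply the shoelace formula. First the cross-terms c_i = x_i·y_{i+1} − x_{i+1}·y_i:
  50, 54, -36  ⇒  2A = 68, A = 34.
Then Σ (y_i + y_{i+1})·c_i = 68, so ȳ = 68 / (6·34) = 1/3.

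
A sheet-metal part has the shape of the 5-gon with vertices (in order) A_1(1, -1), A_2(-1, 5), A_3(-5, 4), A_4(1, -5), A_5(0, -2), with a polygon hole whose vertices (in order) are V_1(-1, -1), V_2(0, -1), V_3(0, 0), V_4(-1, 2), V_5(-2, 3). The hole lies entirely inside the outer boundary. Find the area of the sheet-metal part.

19.5

Outer boundary:
Cross-terms: 4, 21, 21, -2, 2  ⇒  Σ = 46
Area = |Σ|/2 = 23.
Hole:
Apply the shoelace formula: 2A = Σ (x_i·y_{i+1} − x_{i+1}·y_i), indices taken mod 5.
V_1→V_2: (-1)(-1) − (0)(-1) = 1
V_2→V_3: (0)(0) − (0)(-1) = 0
V_3→V_4: (0)(2) − (-1)(0) = 0
V_4→V_5: (-1)(3) − (-2)(2) = 1
V_5→V_1: (-2)(-1) − (-1)(3) = 5
Σ = 7
Area = |Σ|/2 = 3.5.
Net area = 23 − 3.5 = 19.5.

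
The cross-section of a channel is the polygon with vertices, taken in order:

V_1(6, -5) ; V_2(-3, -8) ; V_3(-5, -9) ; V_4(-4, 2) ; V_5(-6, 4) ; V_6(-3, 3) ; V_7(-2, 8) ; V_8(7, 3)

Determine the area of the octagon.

132.5

Apply the shoelace (surveyor's) formula: 2A = Σ (x_i·y_{i+1} − x_{i+1}·y_i), indices taken mod 8.
Cross-terms: -63, -13, -46, -4, -6, -18, -62, -53  ⇒  Σ = -265
Area = |Σ|/2 = 132.5.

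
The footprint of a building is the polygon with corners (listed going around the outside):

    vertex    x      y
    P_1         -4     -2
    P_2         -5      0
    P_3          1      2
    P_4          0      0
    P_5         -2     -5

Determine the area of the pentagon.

Apply the shoelace formula: 2A = Σ (x_i·y_{i+1} − x_{i+1}·y_i), indices taken mod 5.
Cross-terms: -10, -10, 0, 0, -16  ⇒  Σ = -36
Area = |Σ|/2 = 18.

18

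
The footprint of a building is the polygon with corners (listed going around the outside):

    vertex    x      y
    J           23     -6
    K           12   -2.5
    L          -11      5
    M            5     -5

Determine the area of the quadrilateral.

Apply the shoelace (surveyor's) formula: 2A = Σ (x_i·y_{i+1} − x_{i+1}·y_i), indices taken mod 4.
J→K: (23)(-2.5) − (12)(-6) = 14.5
K→L: (12)(5) − (-11)(-2.5) = 32.5
L→M: (-11)(-5) − (5)(5) = 30
M→J: (5)(-6) − (23)(-5) = 85
Σ = 162
Area = |Σ|/2 = 81.

81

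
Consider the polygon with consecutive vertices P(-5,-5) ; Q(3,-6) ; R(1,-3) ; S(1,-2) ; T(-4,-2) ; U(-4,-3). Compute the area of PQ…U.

Apply Gauss's area formula: 2A = Σ (x_i·y_{i+1} − x_{i+1}·y_i), indices taken mod 6.
P→Q: (-5)(-6) − (3)(-5) = 45
Q→R: (3)(-3) − (1)(-6) = -3
R→S: (1)(-2) − (1)(-3) = 1
S→T: (1)(-2) − (-4)(-2) = -10
T→U: (-4)(-3) − (-4)(-2) = 4
U→P: (-4)(-5) − (-5)(-3) = 5
Σ = 42
Area = |Σ|/2 = 21.

21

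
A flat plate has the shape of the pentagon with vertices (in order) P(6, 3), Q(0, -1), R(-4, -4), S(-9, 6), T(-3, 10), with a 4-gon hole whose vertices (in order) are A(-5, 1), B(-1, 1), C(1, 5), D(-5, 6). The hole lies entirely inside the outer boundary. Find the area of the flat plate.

Outer boundary:
Σ = (-6) + (-4) + (-60) + (-72) + (-69) = -211
Area = |Σ|/2 = 105.5.
Hole:
Σ = (-4) + (-6) + (31) + (25) = 46
Area = |Σ|/2 = 23.
Net area = 105.5 − 23 = 82.5.

82.5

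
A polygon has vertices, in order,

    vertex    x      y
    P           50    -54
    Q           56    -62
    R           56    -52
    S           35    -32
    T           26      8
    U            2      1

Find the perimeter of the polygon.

188

|PQ| = √((6)² + (-8)²) = √100 = 10
|QR| = √((0)² + (10)²) = √100 = 10
|RS| = √((-21)² + (20)²) = √841 = 29
|ST| = √((-9)² + (40)²) = √1681 = 41
|TU| = √((-24)² + (-7)²) = √625 = 25
|UP| = √((48)² + (-55)²) = √5329 = 73
Perimeter = 10 + 10 + 29 + 41 + 25 + 73 = 188.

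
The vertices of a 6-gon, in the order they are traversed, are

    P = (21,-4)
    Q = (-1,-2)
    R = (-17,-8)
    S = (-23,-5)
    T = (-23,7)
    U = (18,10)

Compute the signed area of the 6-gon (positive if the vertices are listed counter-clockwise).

Apply the shoelace formula: 2A = Σ (x_i·y_{i+1} − x_{i+1}·y_i), indices taken mod 6.
Cross-terms: -46, -26, -99, -276, -356, -282  ⇒  Σ = -1085
Signed area = Σ/2 = -542.5 (negative ⇒ clockwise traversal).

-542.5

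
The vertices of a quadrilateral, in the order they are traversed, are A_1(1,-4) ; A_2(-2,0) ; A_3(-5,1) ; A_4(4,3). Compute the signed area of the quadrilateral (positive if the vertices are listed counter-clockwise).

A_1→A_2: (1)(0) − (-2)(-4) = -8
A_2→A_3: (-2)(1) − (-5)(0) = -2
A_3→A_4: (-5)(3) − (4)(1) = -19
A_4→A_1: (4)(-4) − (1)(3) = -19
Σ = -48
Signed area = Σ/2 = -24 (negative ⇒ clockwise traversal).

-24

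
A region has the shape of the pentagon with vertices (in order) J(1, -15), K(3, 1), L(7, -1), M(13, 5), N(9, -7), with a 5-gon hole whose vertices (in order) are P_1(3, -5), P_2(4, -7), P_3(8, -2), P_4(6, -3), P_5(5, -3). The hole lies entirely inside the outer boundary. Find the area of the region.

Outer boundary:
Apply the shoelace (surveyor's) formula: 2A = Σ (x_i·y_{i+1} − x_{i+1}·y_i), indices taken mod 5.
J→K: (1)(1) − (3)(-15) = 46
K→L: (3)(-1) − (7)(1) = -10
L→M: (7)(5) − (13)(-1) = 48
M→N: (13)(-7) − (9)(5) = -136
N→J: (9)(-15) − (1)(-7) = -128
Σ = -180
Area = |Σ|/2 = 90.
Hole:
Apply Gauss's area formula: 2A = Σ (x_i·y_{i+1} − x_{i+1}·y_i), indices taken mod 5.
Σ = (-1) + (48) + (-12) + (-3) + (-16) = 16
Area = |Σ|/2 = 8.
Net area = 90 − 8 = 82.

82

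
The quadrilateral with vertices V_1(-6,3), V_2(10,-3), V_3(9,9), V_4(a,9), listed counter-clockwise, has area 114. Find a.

2

Write out the shoelace sum; only the two edges meeting at V_4 involve a:
2·Area = [(9·9 − a·9) + (a·3 − (-6)·9)] + 105
       = -6·a + 240 = 228
⇒ a = 2.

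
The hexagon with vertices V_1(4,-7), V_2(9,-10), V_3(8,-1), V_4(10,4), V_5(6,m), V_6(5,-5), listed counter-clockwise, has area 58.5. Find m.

Write out the shoelace sum; only the two edges meeting at V_5 involve m:
2·Area = [(10·m − 6·4) + (6·(-5) − 5·m)] + 121
       = 5·m + 67 = 117
⇒ m = 10.

10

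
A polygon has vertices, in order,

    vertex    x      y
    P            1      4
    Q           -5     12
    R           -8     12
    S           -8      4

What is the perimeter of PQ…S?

30

|PQ| = √((-6)² + (8)²) = √100 = 10
|QR| = √((-3)² + (0)²) = √9 = 3
|RS| = √((0)² + (-8)²) = √64 = 8
|SP| = √((9)² + (0)²) = √81 = 9
Perimeter = 10 + 3 + 8 + 9 = 30.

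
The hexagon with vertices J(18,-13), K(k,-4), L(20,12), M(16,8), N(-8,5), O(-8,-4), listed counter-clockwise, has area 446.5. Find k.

Write out the shoelace sum; only the two edges meeting at K involve k:
2·Area = [(18·(-4) − k·(-13)) + (k·12 − 20·(-4))] + 360
       = 25·k + 368 = 893
⇒ k = 21.

21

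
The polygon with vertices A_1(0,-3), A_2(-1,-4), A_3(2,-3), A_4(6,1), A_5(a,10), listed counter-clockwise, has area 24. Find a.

The doubled signed area Σ (x_i y_{i+1} − x_{i+1} y_i) is linear in a.
With a=0 it equals 88; the coefficient of a is -4 (from the two edges through A_5).
So -4·a + 88 = 2·24 = 48 ⇒ a = 10.

10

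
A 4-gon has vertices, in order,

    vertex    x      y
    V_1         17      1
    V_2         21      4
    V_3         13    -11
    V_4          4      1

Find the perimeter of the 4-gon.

|V_1V_2| = √((4)² + (3)²) = √25 = 5
|V_2V_3| = √((-8)² + (-15)²) = √289 = 17
|V_3V_4| = √((-9)² + (12)²) = √225 = 15
|V_4V_1| = √((13)² + (0)²) = √169 = 13
Perimeter = 5 + 17 + 15 + 13 = 50.

50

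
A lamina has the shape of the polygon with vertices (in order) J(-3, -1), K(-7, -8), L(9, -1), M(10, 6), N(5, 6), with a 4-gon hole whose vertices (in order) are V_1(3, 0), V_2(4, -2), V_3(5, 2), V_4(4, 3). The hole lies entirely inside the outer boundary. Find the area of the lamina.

Outer boundary:
J→K: (-3)(-8) − (-7)(-1) = 17
K→L: (-7)(-1) − (9)(-8) = 79
L→M: (9)(6) − (10)(-1) = 64
M→N: (10)(6) − (5)(6) = 30
N→J: (5)(-1) − (-3)(6) = 13
Σ = 203
Area = |Σ|/2 = 101.5.
Hole:
V_1→V_2: (3)(-2) − (4)(0) = -6
V_2→V_3: (4)(2) − (5)(-2) = 18
V_3→V_4: (5)(3) − (4)(2) = 7
V_4→V_1: (4)(0) − (3)(3) = -9
Σ = 10
Area = |Σ|/2 = 5.
Net area = 101.5 − 5 = 96.5.

96.5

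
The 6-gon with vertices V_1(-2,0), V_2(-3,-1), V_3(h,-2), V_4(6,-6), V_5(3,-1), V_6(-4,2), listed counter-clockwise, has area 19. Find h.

0

The doubled signed area Σ (x_i y_{i+1} − x_{i+1} y_i) is linear in h.
With h=0 it equals 38; the coefficient of h is -5 (from the two edges through V_3).
So -5·h + 38 = 2·19 = 38 ⇒ h = 0.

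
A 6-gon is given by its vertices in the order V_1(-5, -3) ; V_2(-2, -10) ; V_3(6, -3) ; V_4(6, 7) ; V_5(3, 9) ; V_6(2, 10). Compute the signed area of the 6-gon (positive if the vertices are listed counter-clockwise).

129.5

Apply the shoelace formula: 2A = Σ (x_i·y_{i+1} − x_{i+1}·y_i), indices taken mod 6.
Σ = (44) + (66) + (60) + (33) + (12) + (44) = 259
Signed area = Σ/2 = 129.5 (positive ⇒ counter-clockwise traversal).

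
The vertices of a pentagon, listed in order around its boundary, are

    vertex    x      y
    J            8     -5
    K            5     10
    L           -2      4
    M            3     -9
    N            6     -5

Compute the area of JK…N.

100

Apply the surveyor's formula: 2A = Σ (x_i·y_{i+1} − x_{i+1}·y_i), indices taken mod 5.
Σ = (105) + (40) + (6) + (39) + (10) = 200
Area = |Σ|/2 = 100.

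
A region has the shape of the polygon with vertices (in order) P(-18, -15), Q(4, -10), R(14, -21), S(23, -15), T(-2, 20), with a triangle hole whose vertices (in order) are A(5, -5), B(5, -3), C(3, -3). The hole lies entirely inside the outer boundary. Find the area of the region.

Outer boundary:
Cross-terms: 240, 56, 273, 430, 390  ⇒  Σ = 1389
Area = |Σ|/2 = 694.5.
Hole:
Apply the surveyor's formula: 2A = Σ (x_i·y_{i+1} − x_{i+1}·y_i), indices taken mod 3.
Σ = (10) + (-6) + (0) = 4
Area = |Σ|/2 = 2.
Net area = 694.5 − 2 = 692.5.

692.5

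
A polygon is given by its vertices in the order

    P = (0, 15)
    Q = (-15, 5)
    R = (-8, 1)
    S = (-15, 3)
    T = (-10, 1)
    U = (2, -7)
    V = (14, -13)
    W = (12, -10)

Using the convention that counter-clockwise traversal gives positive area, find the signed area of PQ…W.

296

Apply Gauss's area formula: 2A = Σ (x_i·y_{i+1} − x_{i+1}·y_i), indices taken mod 8.
Cross-terms: 225, 25, -9, 15, 68, 72, 16, 180  ⇒  Σ = 592
Signed area = Σ/2 = 296 (positive ⇒ counter-clockwise traversal).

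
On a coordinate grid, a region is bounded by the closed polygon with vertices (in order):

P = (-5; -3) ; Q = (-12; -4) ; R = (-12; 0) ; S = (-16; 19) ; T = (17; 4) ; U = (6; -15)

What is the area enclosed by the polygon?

525.5

Σ = (-16) + (-48) + (-228) + (-387) + (-279) + (-93) = -1051
Area = |Σ|/2 = 525.5.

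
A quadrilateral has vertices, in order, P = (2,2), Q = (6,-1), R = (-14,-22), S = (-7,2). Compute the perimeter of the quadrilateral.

|PQ| = √((4)² + (-3)²) = √25 = 5
|QR| = √((-20)² + (-21)²) = √841 = 29
|RS| = √((7)² + (24)²) = √625 = 25
|SP| = √((9)² + (0)²) = √81 = 9
Perimeter = 5 + 29 + 25 + 9 = 68.

68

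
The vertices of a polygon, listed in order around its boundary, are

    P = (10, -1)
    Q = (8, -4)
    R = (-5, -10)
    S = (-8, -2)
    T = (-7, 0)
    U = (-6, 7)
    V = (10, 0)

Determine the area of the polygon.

172.5

Apply Gauss's area formula: 2A = Σ (x_i·y_{i+1} − x_{i+1}·y_i), indices taken mod 7.
P→Q: (10)(-4) − (8)(-1) = -32
Q→R: (8)(-10) − (-5)(-4) = -100
R→S: (-5)(-2) − (-8)(-10) = -70
S→T: (-8)(0) − (-7)(-2) = -14
T→U: (-7)(7) − (-6)(0) = -49
U→V: (-6)(0) − (10)(7) = -70
V→P: (10)(-1) − (10)(0) = -10
Σ = -345
Area = |Σ|/2 = 172.5.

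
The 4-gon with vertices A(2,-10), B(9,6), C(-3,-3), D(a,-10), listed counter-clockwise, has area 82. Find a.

The doubled signed area Σ (x_i y_{i+1} − x_{i+1} y_i) is linear in a.
With a=0 it equals 143; the coefficient of a is -7 (from the two edges through D).
So -7·a + 143 = 2·82 = 164 ⇒ a = -3.

-3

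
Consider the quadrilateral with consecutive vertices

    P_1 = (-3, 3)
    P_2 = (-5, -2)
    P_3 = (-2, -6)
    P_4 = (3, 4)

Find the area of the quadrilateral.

39

Apply the shoelace formula: 2A = Σ (x_i·y_{i+1} − x_{i+1}·y_i), indices taken mod 4.
Σ = (21) + (26) + (10) + (21) = 78
Area = |Σ|/2 = 39.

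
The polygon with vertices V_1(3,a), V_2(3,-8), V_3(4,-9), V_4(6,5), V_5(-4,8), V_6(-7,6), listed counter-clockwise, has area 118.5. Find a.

-10

Write out the shoelace sum; only the two edges meeting at V_1 involve a:
2·Area = [((-7)·a − 3·6) + (3·(-8) − 3·a)] + 179
       = -10·a + 137 = 237
⇒ a = -10.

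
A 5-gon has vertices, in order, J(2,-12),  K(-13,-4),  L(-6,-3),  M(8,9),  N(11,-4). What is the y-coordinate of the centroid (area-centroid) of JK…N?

Apply the shoelace (surveyor's) formula. First the cross-terms c_i = x_i·y_{i+1} − x_{i+1}·y_i:
  -164, 15, -30, -131, -124  ⇒  2A = -434, A = -217.
Then Σ (y_i + y_{i+1})·c_i = 3668, so ȳ = 3668 / (6·(-217)) = -262/93.

-262/93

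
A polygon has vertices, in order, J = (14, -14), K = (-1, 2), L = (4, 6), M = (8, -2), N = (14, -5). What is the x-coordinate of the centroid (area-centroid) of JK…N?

Apply Gauss's area formula. First the cross-terms c_i = x_i·y_{i+1} − x_{i+1}·y_i:
  14, -14, -56, -12, -126  ⇒  2A = -194, A = -97.
Then Σ (x_i + x_{i+1})·c_i = -4324, so x̄ = -4324 / (6·(-97)) = 2162/291.

2162/291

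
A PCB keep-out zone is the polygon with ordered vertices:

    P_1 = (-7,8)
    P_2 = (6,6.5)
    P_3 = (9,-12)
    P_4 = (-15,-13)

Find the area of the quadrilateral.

366

Cross-terms: -93.5, -130.5, -297, -211  ⇒  Σ = -732
Area = |Σ|/2 = 366.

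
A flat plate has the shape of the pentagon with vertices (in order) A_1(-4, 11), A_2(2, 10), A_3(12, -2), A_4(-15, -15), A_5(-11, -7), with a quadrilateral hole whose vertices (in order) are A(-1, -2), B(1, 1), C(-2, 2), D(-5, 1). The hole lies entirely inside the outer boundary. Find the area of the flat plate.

290.5

Outer boundary:
Σ = (-62) + (-124) + (-210) + (-60) + (-149) = -605
Area = |Σ|/2 = 302.5.
Hole:
Cross-terms: 1, 4, 8, 11  ⇒  Σ = 24
Area = |Σ|/2 = 12.
Net area = 302.5 − 12 = 290.5.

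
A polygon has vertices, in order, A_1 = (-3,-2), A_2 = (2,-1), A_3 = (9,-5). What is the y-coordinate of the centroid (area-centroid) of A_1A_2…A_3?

Apply the shoelace (surveyor's) formula. First the cross-terms c_i = x_i·y_{i+1} − x_{i+1}·y_i:
  7, -1, -33  ⇒  2A = -27, A = -13.5.
Then Σ (y_i + y_{i+1})·c_i = 216, so ȳ = 216 / (6·(-13.5)) = -8/3.

-8/3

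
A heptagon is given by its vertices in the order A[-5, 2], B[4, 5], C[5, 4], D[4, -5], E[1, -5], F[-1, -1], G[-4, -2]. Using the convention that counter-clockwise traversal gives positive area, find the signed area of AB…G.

-62

Apply the shoelace (surveyor's) formula: 2A = Σ (x_i·y_{i+1} − x_{i+1}·y_i), indices taken mod 7.
A→B: (-5)(5) − (4)(2) = -33
B→C: (4)(4) − (5)(5) = -9
C→D: (5)(-5) − (4)(4) = -41
D→E: (4)(-5) − (1)(-5) = -15
E→F: (1)(-1) − (-1)(-5) = -6
F→G: (-1)(-2) − (-4)(-1) = -2
G→A: (-4)(2) − (-5)(-2) = -18
Σ = -124
Signed area = Σ/2 = -62 (negative ⇒ clockwise traversal).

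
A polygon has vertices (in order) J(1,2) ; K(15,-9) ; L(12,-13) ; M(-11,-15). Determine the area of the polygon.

228

Apply the surveyor's formula: 2A = Σ (x_i·y_{i+1} − x_{i+1}·y_i), indices taken mod 4.
Cross-terms: -39, -87, -323, -7  ⇒  Σ = -456
Area = |Σ|/2 = 228.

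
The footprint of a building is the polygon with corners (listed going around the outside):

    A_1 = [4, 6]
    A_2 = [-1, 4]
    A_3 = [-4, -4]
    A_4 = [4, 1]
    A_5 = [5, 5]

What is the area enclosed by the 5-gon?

39.5

Apply Gauss's area formula: 2A = Σ (x_i·y_{i+1} − x_{i+1}·y_i), indices taken mod 5.
Σ = (22) + (20) + (12) + (15) + (10) = 79
Area = |Σ|/2 = 39.5.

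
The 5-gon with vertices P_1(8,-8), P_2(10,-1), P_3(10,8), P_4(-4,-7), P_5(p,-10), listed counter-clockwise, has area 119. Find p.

6

The doubled signed area Σ (x_i y_{i+1} − x_{i+1} y_i) is linear in p.
With p=0 it equals 244; the coefficient of p is -1 (from the two edges through P_5).
So -1·p + 244 = 2·119 = 238 ⇒ p = 6.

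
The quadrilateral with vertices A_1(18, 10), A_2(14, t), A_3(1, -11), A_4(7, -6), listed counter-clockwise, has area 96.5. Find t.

The doubled signed area Σ (x_i y_{i+1} − x_{i+1} y_i) is linear in t.
With t=0 it equals -45; the coefficient of t is 17 (from the two edges through A_2).
So 17·t + -45 = 2·96.5 = 193 ⇒ t = 14.

14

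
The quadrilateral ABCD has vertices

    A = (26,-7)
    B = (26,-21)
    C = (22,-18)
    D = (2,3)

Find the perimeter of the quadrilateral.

74

|AB| = √((0)² + (-14)²) = √196 = 14
|BC| = √((-4)² + (3)²) = √25 = 5
|CD| = √((-20)² + (21)²) = √841 = 29
|DA| = √((24)² + (-10)²) = √676 = 26
Perimeter = 14 + 5 + 29 + 26 = 74.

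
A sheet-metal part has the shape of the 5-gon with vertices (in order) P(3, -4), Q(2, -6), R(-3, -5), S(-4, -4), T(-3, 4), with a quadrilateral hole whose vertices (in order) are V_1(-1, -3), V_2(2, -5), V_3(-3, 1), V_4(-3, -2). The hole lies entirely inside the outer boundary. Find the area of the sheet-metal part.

Outer boundary:
Apply the shoelace (surveyor's) formula: 2A = Σ (x_i·y_{i+1} − x_{i+1}·y_i), indices taken mod 5.
P→Q: (3)(-6) − (2)(-4) = -10
Q→R: (2)(-5) − (-3)(-6) = -28
R→S: (-3)(-4) − (-4)(-5) = -8
S→T: (-4)(4) − (-3)(-4) = -28
T→P: (-3)(-4) − (3)(4) = 0
Σ = -74
Area = |Σ|/2 = 37.
Hole:
Apply Gauss's area formula: 2A = Σ (x_i·y_{i+1} − x_{i+1}·y_i), indices taken mod 4.
V_1→V_2: (-1)(-5) − (2)(-3) = 11
V_2→V_3: (2)(1) − (-3)(-5) = -13
V_3→V_4: (-3)(-2) − (-3)(1) = 9
V_4→V_1: (-3)(-3) − (-1)(-2) = 7
Σ = 14
Area = |Σ|/2 = 7.
Net area = 37 − 7 = 30.

30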